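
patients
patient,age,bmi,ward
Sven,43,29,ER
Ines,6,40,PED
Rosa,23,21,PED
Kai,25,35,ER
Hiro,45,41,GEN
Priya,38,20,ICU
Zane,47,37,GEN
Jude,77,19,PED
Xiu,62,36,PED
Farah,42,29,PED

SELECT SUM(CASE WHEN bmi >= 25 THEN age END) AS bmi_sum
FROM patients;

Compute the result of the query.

patient=Sven: ✓ → 43
patient=Ines: ✓ → 6
patient=Rosa: ✗
patient=Kai: ✓ → 25
patient=Hiro: ✓ → 45
patient=Priya: ✗
patient=Zane: ✓ → 47
patient=Jude: ✗
patient=Xiu: ✓ → 62
patient=Farah: ✓ → 42
bmi_sum = 43 + 6 + 25 + 45 + 47 + 62 + 42 = 270

270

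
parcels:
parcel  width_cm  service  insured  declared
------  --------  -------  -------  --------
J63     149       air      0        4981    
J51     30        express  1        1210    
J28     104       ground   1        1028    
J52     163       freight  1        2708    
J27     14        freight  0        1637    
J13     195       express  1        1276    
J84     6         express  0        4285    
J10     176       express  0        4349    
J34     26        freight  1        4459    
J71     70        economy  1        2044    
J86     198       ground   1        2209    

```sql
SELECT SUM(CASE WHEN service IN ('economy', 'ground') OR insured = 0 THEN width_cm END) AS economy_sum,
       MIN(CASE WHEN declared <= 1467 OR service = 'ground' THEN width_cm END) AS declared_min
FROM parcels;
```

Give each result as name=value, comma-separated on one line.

[economy_sum: service IN ('economy', 'ground') OR insured = 0]
parcel=J63: ✓ → 149
parcel=J51: ✗
parcel=J28: ✓ → 104
parcel=J52: ✗
parcel=J27: ✓ → 14
parcel=J13: ✗
parcel=J84: ✓ → 6
parcel=J10: ✓ → 176
parcel=J34: ✗
parcel=J71: ✓ → 70
parcel=J86: ✓ → 198
economy_sum = 149 + 104 + 14 + 6 + 176 + 70 + 198 = 717
—
[declared_min: declared <= 1467 OR service = 'ground']
parcel=J63: ✗
parcel=J51: ✓ → 30
parcel=J28: ✓ → 104
parcel=J52: ✗
parcel=J27: ✗
parcel=J13: ✓ → 195
parcel=J84: ✗
parcel=J10: ✗
parcel=J34: ✗
parcel=J71: ✗
parcel=J86: ✓ → 198
declared_min = MIN(30, 104, 195, 198) = 30

economy_sum=717, declared_min=30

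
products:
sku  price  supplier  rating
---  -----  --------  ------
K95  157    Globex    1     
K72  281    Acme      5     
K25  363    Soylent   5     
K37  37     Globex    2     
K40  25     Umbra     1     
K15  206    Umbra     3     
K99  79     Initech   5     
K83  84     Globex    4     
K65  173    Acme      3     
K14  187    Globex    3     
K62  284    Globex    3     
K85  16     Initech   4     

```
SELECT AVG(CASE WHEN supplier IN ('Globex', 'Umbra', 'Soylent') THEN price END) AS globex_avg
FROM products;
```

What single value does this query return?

167.875

sku=K95: ✓ → 157
sku=K72: ✗
sku=K25: ✓ → 363
sku=K37: ✓ → 37
sku=K40: ✓ → 25
sku=K15: ✓ → 206
sku=K99: ✗
sku=K83: ✓ → 84
sku=K65: ✗
sku=K14: ✓ → 187
sku=K62: ✓ → 284
sku=K85: ✗
globex_avg = (157 + 363 + 37 + 25 + 206 + 84 + 187 + 284) / 8 = 167.875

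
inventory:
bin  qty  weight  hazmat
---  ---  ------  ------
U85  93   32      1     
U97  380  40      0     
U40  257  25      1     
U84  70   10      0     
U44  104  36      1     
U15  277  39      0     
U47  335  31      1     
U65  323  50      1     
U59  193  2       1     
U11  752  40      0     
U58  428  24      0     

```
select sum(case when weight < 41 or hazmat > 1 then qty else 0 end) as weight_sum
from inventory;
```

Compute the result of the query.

2889

bin=U85: ✓ → 93
bin=U97: ✓ → 380
bin=U40: ✓ → 257
bin=U84: ✓ → 70
bin=U44: ✓ → 104
bin=U15: ✓ → 277
bin=U47: ✓ → 335
bin=U65: ✗
bin=U59: ✓ → 193
bin=U11: ✓ → 752
bin=U58: ✓ → 428
weight_sum = 93 + 380 + 257 + 70 + 104 + 277 + 335 + 193 + 752 + 428 = 2889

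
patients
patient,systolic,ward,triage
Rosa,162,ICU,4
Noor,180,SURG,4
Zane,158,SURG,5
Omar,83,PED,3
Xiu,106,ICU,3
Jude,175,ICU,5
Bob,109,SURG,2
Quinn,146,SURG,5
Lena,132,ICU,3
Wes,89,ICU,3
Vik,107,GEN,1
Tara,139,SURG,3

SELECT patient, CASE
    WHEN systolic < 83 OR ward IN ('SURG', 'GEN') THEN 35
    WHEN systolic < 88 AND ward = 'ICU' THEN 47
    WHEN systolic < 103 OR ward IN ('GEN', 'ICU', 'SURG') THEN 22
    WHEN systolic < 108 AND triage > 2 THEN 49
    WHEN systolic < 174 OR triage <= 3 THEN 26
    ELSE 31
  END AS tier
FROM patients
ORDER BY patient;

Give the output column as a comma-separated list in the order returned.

35, 22, 22, 35, 22, 35, 22, 35, 35, 22, 22, 35

patient=Bob: systolic < 83 OR ward IN ('SURG', 'GEN') → 35
patient=Jude: systolic < 103 OR ward IN ('GEN', 'ICU', 'SURG') → 22
patient=Lena: systolic < 103 OR ward IN ('GEN', 'ICU', 'SURG') → 22
patient=Noor: systolic < 83 OR ward IN ('SURG', 'GEN') → 35
patient=Omar: systolic < 103 OR ward IN ('GEN', 'ICU', 'SURG') → 22
patient=Quinn: systolic < 83 OR ward IN ('SURG', 'GEN') → 35
patient=Rosa: systolic < 103 OR ward IN ('GEN', 'ICU', 'SURG') → 22
patient=Tara: systolic < 83 OR ward IN ('SURG', 'GEN') → 35
patient=Vik: systolic < 83 OR ward IN ('SURG', 'GEN') → 35
patient=Wes: systolic < 103 OR ward IN ('GEN', 'ICU', 'SURG') → 22
patient=Xiu: systolic < 103 OR ward IN ('GEN', 'ICU', 'SURG') → 22
patient=Zane: systolic < 83 OR ward IN ('SURG', 'GEN') → 35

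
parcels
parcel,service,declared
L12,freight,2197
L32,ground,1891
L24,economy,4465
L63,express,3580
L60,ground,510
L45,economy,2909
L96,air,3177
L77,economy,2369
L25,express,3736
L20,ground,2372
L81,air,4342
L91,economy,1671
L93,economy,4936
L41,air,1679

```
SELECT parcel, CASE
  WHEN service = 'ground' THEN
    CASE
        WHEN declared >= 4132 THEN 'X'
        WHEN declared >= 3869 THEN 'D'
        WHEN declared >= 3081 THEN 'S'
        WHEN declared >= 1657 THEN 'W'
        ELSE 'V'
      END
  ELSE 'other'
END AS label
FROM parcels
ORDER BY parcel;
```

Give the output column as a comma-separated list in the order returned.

parcel=L12: service='freight' → outer ELSE → other
parcel=L20: service='ground' → inner[declared >= 1657] → W
parcel=L24: service='economy' → outer ELSE → other
parcel=L25: service='express' → outer ELSE → other
parcel=L32: service='ground' → inner[declared >= 1657] → W
parcel=L41: service='air' → outer ELSE → other
parcel=L45: service='economy' → outer ELSE → other
parcel=L60: service='ground' → inner[ELSE] → V
parcel=L63: service='express' → outer ELSE → other
parcel=L77: service='economy' → outer ELSE → other
parcel=L81: service='air' → outer ELSE → other
parcel=L91: service='economy' → outer ELSE → other
parcel=L93: service='economy' → outer ELSE → other
parcel=L96: service='air' → outer ELSE → other

other, W, other, other, W, other, other, V, other, other, other, other, other, other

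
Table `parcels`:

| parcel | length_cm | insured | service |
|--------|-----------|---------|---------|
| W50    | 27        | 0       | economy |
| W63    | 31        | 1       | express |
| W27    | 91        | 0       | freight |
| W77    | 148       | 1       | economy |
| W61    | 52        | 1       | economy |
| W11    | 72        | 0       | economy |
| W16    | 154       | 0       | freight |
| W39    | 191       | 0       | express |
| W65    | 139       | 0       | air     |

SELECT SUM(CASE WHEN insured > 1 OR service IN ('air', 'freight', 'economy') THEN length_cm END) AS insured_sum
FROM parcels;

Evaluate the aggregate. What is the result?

parcel=W50: ✓ → 27
parcel=W63: ✗
parcel=W27: ✓ → 91
parcel=W77: ✓ → 148
parcel=W61: ✓ → 52
parcel=W11: ✓ → 72
parcel=W16: ✓ → 154
parcel=W39: ✗
parcel=W65: ✓ → 139
insured_sum = 27 + 91 + 148 + 52 + 72 + 154 + 139 = 683

683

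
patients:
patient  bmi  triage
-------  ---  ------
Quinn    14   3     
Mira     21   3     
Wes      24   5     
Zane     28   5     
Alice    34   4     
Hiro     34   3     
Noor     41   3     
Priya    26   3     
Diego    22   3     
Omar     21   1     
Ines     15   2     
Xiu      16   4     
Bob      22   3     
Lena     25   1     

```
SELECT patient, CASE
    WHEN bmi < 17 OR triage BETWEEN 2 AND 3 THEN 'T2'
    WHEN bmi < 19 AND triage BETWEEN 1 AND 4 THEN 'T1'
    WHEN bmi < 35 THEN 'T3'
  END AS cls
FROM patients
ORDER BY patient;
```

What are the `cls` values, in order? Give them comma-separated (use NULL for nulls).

T3, T2, T2, T2, T2, T3, T2, T2, T3, T2, T2, T3, T2, T3

patient=Alice: bmi < 35 → T3
patient=Bob: bmi < 17 OR triage BETWEEN 2 AND 3 → T2
patient=Diego: bmi < 17 OR triage BETWEEN 2 AND 3 → T2
patient=Hiro: bmi < 17 OR triage BETWEEN 2 AND 3 → T2
patient=Ines: bmi < 17 OR triage BETWEEN 2 AND 3 → T2
patient=Lena: bmi < 35 → T3
patient=Mira: bmi < 17 OR triage BETWEEN 2 AND 3 → T2
patient=Noor: bmi < 17 OR triage BETWEEN 2 AND 3 → T2
patient=Omar: bmi < 35 → T3
patient=Priya: bmi < 17 OR triage BETWEEN 2 AND 3 → T2
patient=Quinn: bmi < 17 OR triage BETWEEN 2 AND 3 → T2
patient=Wes: bmi < 35 → T3
patient=Xiu: bmi < 17 OR triage BETWEEN 2 AND 3 → T2
patient=Zane: bmi < 35 → T3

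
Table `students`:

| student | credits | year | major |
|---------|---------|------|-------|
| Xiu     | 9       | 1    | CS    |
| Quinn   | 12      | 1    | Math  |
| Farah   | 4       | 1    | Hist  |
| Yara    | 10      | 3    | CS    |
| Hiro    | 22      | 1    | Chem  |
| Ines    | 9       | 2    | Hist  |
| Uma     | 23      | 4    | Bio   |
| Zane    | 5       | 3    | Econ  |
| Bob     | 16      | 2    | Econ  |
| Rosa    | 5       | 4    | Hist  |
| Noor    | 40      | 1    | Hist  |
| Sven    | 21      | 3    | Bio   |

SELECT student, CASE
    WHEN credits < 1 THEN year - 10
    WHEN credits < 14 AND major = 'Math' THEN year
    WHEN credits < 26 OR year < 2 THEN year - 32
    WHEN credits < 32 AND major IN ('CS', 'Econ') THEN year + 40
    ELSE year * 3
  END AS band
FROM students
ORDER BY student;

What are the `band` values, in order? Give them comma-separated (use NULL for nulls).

student=Bob: credits < 26 OR year < 2 → -30
student=Farah: credits < 26 OR year < 2 → -31
student=Hiro: credits < 26 OR year < 2 → -31
student=Ines: credits < 26 OR year < 2 → -30
student=Noor: credits < 26 OR year < 2 → -31
student=Quinn: credits < 14 AND major = 'Math' → 1
student=Rosa: credits < 26 OR year < 2 → -28
student=Sven: credits < 26 OR year < 2 → -29
student=Uma: credits < 26 OR year < 2 → -28
student=Xiu: credits < 26 OR year < 2 → -31
student=Yara: credits < 26 OR year < 2 → -29
student=Zane: credits < 26 OR year < 2 → -29

-30, -31, -31, -30, -31, 1, -28, -29, -28, -31, -29, -29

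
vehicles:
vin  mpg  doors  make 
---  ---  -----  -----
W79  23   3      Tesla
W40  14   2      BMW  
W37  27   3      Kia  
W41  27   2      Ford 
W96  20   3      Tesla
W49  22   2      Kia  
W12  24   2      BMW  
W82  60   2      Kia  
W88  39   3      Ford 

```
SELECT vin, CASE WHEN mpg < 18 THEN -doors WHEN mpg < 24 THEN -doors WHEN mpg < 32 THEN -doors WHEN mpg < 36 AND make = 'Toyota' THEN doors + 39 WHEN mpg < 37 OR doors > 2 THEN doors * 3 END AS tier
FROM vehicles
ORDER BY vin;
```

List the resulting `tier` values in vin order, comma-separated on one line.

vin=W12: mpg < 32 → -2
vin=W37: mpg < 32 → -3
vin=W40: mpg < 18 → -2
vin=W41: mpg < 32 → -2
vin=W49: mpg < 24 → -2
vin=W79: mpg < 24 → -3
vin=W82: (no match → NULL) → NULL
vin=W88: mpg < 37 OR doors > 2 → 9
vin=W96: mpg < 24 → -3

-2, -3, -2, -2, -2, -3, NULL, 9, -3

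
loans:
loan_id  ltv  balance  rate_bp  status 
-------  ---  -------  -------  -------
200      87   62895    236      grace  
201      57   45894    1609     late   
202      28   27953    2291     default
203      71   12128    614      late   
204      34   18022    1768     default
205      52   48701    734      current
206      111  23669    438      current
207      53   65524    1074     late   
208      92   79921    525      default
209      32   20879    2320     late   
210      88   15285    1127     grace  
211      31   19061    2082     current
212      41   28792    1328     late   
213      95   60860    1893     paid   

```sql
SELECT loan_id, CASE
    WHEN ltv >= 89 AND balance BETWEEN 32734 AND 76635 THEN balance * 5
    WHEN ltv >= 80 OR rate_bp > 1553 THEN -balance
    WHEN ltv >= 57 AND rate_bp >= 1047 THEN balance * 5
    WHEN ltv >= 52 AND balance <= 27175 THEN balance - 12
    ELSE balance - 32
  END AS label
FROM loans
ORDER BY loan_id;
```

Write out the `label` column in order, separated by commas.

loan_id=200: ltv >= 80 OR rate_bp > 1553 → -62895
loan_id=201: ltv >= 80 OR rate_bp > 1553 → -45894
loan_id=202: ltv >= 80 OR rate_bp > 1553 → -27953
loan_id=203: ltv >= 52 AND balance <= 27175 → 12116
loan_id=204: ltv >= 80 OR rate_bp > 1553 → -18022
loan_id=205: ELSE → 48669
loan_id=206: ltv >= 80 OR rate_bp > 1553 → -23669
loan_id=207: ELSE → 65492
loan_id=208: ltv >= 80 OR rate_bp > 1553 → -79921
loan_id=209: ltv >= 80 OR rate_bp > 1553 → -20879
loan_id=210: ltv >= 80 OR rate_bp > 1553 → -15285
loan_id=211: ltv >= 80 OR rate_bp > 1553 → -19061
loan_id=212: ELSE → 28760
loan_id=213: ltv >= 89 AND balance BETWEEN 32734 AND 76635 → 304300

-62895, -45894, -27953, 12116, -18022, 48669, -23669, 65492, -79921, -20879, -15285, -19061, 28760, 304300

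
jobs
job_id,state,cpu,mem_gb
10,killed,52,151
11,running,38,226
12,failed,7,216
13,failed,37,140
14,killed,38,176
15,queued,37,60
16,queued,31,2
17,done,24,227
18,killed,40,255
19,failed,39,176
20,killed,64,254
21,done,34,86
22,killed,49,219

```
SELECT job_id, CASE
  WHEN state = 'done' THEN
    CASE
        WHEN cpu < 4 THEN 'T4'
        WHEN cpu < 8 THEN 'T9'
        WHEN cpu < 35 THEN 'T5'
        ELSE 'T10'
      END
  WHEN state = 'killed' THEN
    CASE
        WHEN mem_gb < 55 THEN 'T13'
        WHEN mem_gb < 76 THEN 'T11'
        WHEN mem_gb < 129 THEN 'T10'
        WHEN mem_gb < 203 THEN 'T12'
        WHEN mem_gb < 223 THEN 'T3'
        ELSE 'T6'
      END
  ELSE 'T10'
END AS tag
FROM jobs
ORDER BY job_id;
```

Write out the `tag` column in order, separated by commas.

job_id=10: state='killed' → inner[mem_gb < 203] → T12
job_id=11: state='running' → outer ELSE → T10
job_id=12: state='failed' → outer ELSE → T10
job_id=13: state='failed' → outer ELSE → T10
job_id=14: state='killed' → inner[mem_gb < 203] → T12
job_id=15: state='queued' → outer ELSE → T10
job_id=16: state='queued' → outer ELSE → T10
job_id=17: state='done' → inner[cpu < 35] → T5
job_id=18: state='killed' → inner[ELSE] → T6
job_id=19: state='failed' → outer ELSE → T10
job_id=20: state='killed' → inner[ELSE] → T6
job_id=21: state='done' → inner[cpu < 35] → T5
job_id=22: state='killed' → inner[mem_gb < 223] → T3

T12, T10, T10, T10, T12, T10, T10, T5, T6, T10, T6, T5, T3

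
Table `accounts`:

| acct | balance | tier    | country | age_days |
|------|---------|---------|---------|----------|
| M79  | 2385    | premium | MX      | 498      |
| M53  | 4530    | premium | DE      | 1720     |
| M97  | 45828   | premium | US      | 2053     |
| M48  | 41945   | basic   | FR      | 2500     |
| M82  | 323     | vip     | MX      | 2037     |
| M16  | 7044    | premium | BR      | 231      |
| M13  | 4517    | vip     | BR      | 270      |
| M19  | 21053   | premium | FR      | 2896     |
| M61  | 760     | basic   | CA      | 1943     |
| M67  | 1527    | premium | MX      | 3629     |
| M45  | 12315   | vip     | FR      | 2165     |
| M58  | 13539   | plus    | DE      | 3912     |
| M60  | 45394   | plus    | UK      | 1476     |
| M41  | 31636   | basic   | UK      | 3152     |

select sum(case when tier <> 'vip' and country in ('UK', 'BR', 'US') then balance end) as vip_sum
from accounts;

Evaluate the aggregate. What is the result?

acct=M79: ✗
acct=M53: ✗
acct=M97: ✓ → 45828
acct=M48: ✗
acct=M82: ✗
acct=M16: ✓ → 7044
acct=M13: ✗
acct=M19: ✗
acct=M61: ✗
acct=M67: ✗
acct=M45: ✗
acct=M58: ✗
acct=M60: ✓ → 45394
acct=M41: ✓ → 31636
vip_sum = 45828 + 7044 + 45394 + 31636 = 129902

129902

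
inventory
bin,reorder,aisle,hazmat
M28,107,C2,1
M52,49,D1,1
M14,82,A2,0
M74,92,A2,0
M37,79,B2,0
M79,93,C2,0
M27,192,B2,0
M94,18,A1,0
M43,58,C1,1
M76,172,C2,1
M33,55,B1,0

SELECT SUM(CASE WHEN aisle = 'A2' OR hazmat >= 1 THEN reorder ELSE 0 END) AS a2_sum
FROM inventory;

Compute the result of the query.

bin=M28: ✓ → 107
bin=M52: ✓ → 49
bin=M14: ✓ → 82
bin=M74: ✓ → 92
bin=M37: ✗
bin=M79: ✗
bin=M27: ✗
bin=M94: ✗
bin=M43: ✓ → 58
bin=M76: ✓ → 172
bin=M33: ✗
a2_sum = 107 + 49 + 82 + 92 + 58 + 172 = 560

560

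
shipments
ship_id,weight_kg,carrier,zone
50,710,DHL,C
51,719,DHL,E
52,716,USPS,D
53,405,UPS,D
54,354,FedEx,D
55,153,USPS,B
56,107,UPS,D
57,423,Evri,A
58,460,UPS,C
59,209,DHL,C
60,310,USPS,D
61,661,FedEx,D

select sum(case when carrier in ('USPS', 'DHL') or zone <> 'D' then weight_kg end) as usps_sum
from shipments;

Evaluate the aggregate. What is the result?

ship_id=50: ✓ → 710
ship_id=51: ✓ → 719
ship_id=52: ✓ → 716
ship_id=53: ✗
ship_id=54: ✗
ship_id=55: ✓ → 153
ship_id=56: ✗
ship_id=57: ✓ → 423
ship_id=58: ✓ → 460
ship_id=59: ✓ → 209
ship_id=60: ✓ → 310
ship_id=61: ✗
usps_sum = 710 + 719 + 716 + 153 + 423 + 460 + 209 + 310 = 3700

3700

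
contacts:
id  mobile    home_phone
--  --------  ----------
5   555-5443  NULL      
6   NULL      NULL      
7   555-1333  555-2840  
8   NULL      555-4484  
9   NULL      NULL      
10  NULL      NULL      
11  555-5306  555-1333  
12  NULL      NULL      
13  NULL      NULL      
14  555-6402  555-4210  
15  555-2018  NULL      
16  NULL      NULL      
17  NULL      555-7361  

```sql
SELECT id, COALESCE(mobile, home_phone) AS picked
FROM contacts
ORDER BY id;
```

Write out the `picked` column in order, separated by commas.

id=5: mobile=555-5443 → 555-5443
id=6: mobile=NULL, home_phone=NULL (all NULL) → NULL
id=7: mobile=555-1333 → 555-1333
id=8: mobile=NULL, home_phone=555-4484 → 555-4484
id=9: mobile=NULL, home_phone=NULL (all NULL) → NULL
id=10: mobile=NULL, home_phone=NULL (all NULL) → NULL
id=11: mobile=555-5306 → 555-5306
id=12: mobile=NULL, home_phone=NULL (all NULL) → NULL
id=13: mobile=NULL, home_phone=NULL (all NULL) → NULL
id=14: mobile=555-6402 → 555-6402
id=15: mobile=555-2018 → 555-2018
id=16: mobile=NULL, home_phone=NULL (all NULL) → NULL
id=17: mobile=NULL, home_phone=555-7361 → 555-7361

555-5443, NULL, 555-1333, 555-4484, NULL, NULL, 555-5306, NULL, NULL, 555-6402, 555-2018, NULL, 555-7361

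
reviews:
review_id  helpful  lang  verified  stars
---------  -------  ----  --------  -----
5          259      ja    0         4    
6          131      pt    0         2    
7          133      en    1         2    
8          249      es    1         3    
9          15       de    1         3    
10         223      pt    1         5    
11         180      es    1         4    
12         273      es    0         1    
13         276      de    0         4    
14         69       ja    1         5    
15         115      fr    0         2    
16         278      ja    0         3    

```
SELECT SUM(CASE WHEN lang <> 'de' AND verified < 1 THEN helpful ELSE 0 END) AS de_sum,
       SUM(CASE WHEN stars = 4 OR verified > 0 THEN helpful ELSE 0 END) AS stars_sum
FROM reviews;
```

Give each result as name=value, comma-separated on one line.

de_sum=1056, stars_sum=1404

[de_sum: lang <> 'de' AND verified < 1]
review_id=5: ✓ → 259
review_id=6: ✓ → 131
review_id=7: ✗
review_id=8: ✗
review_id=9: ✗
review_id=10: ✗
review_id=11: ✗
review_id=12: ✓ → 273
review_id=13: ✗
review_id=14: ✗
review_id=15: ✓ → 115
review_id=16: ✓ → 278
de_sum = 259 + 131 + 273 + 115 + 278 = 1056
—
[stars_sum: stars = 4 OR verified > 0]
review_id=5: ✓ → 259
review_id=6: ✗
review_id=7: ✓ → 133
review_id=8: ✓ → 249
review_id=9: ✓ → 15
review_id=10: ✓ → 223
review_id=11: ✓ → 180
review_id=12: ✗
review_id=13: ✓ → 276
review_id=14: ✓ → 69
review_id=15: ✗
review_id=16: ✗
stars_sum = 259 + 133 + 249 + 15 + 223 + 180 + 276 + 69 = 1404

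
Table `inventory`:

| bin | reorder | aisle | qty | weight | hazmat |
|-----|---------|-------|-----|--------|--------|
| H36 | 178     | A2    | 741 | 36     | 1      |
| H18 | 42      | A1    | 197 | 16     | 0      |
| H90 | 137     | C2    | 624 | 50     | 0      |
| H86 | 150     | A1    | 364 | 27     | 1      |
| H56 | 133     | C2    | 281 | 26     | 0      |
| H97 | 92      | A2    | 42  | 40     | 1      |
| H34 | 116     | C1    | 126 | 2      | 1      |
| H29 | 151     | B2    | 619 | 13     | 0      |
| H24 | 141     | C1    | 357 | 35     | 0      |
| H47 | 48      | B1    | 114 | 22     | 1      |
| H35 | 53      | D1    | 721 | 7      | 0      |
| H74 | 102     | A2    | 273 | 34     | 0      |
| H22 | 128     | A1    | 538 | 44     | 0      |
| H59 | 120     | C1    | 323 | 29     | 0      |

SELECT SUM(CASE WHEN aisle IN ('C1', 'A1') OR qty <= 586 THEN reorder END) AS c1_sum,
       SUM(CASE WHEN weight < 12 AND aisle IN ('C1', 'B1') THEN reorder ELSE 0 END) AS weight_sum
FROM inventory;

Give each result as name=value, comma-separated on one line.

c1_sum=1072, weight_sum=116

[c1_sum: aisle IN ('C1', 'A1') OR qty <= 586]
bin=H36: ✗
bin=H18: ✓ → 42
bin=H90: ✗
bin=H86: ✓ → 150
bin=H56: ✓ → 133
bin=H97: ✓ → 92
bin=H34: ✓ → 116
bin=H29: ✗
bin=H24: ✓ → 141
bin=H47: ✓ → 48
bin=H35: ✗
bin=H74: ✓ → 102
bin=H22: ✓ → 128
bin=H59: ✓ → 120
c1_sum = 42 + 150 + 133 + 92 + 116 + 141 + 48 + 102 + 128 + 120 = 1072
—
[weight_sum: weight < 12 AND aisle IN ('C1', 'B1')]
bin=H36: ✗
bin=H18: ✗
bin=H90: ✗
bin=H86: ✗
bin=H56: ✗
bin=H97: ✗
bin=H34: ✓ → 116
bin=H29: ✗
bin=H24: ✗
bin=H47: ✗
bin=H35: ✗
bin=H74: ✗
bin=H22: ✗
bin=H59: ✗
weight_sum = 116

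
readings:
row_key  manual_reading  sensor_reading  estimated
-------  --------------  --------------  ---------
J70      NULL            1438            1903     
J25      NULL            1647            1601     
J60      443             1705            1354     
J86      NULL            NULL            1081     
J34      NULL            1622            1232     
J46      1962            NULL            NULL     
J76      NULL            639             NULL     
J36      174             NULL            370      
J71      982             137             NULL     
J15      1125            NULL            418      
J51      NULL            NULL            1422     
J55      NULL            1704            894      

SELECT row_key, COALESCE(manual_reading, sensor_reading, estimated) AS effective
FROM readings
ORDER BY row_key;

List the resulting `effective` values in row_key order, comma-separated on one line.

row_key=J15: manual_reading=1125 → 1125
row_key=J25: manual_reading=NULL, sensor_reading=1647 → 1647
row_key=J34: manual_reading=NULL, sensor_reading=1622 → 1622
row_key=J36: manual_reading=174 → 174
row_key=J46: manual_reading=1962 → 1962
row_key=J51: manual_reading=NULL, sensor_reading=NULL, estimated=1422 → 1422
row_key=J55: manual_reading=NULL, sensor_reading=1704 → 1704
row_key=J60: manual_reading=443 → 443
row_key=J70: manual_reading=NULL, sensor_reading=1438 → 1438
row_key=J71: manual_reading=982 → 982
row_key=J76: manual_reading=NULL, sensor_reading=639 → 639
row_key=J86: manual_reading=NULL, sensor_reading=NULL, estimated=1081 → 1081

1125, 1647, 1622, 174, 1962, 1422, 1704, 443, 1438, 982, 639, 1081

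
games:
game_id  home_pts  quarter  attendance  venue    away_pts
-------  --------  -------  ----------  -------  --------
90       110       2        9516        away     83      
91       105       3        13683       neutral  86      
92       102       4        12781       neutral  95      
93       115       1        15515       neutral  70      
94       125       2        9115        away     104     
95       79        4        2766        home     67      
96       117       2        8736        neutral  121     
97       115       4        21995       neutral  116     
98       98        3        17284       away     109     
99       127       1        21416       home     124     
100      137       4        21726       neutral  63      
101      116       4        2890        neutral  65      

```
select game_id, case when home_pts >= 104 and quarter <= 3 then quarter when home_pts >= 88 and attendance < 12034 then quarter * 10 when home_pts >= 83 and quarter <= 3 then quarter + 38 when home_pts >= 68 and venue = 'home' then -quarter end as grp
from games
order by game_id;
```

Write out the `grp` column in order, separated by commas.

2, 3, NULL, 1, 2, -4, 2, NULL, 41, 1, NULL, 40

game_id=90: home_pts >= 104 and quarter <= 3 → 2
game_id=91: home_pts >= 104 and quarter <= 3 → 3
game_id=92: (no match → NULL) → NULL
game_id=93: home_pts >= 104 and quarter <= 3 → 1
game_id=94: home_pts >= 104 and quarter <= 3 → 2
game_id=95: home_pts >= 68 and venue = 'home' → -4
game_id=96: home_pts >= 104 and quarter <= 3 → 2
game_id=97: (no match → NULL) → NULL
game_id=98: home_pts >= 83 and quarter <= 3 → 41
game_id=99: home_pts >= 104 and quarter <= 3 → 1
game_id=100: (no match → NULL) → NULL
game_id=101: home_pts >= 88 and attendance < 12034 → 40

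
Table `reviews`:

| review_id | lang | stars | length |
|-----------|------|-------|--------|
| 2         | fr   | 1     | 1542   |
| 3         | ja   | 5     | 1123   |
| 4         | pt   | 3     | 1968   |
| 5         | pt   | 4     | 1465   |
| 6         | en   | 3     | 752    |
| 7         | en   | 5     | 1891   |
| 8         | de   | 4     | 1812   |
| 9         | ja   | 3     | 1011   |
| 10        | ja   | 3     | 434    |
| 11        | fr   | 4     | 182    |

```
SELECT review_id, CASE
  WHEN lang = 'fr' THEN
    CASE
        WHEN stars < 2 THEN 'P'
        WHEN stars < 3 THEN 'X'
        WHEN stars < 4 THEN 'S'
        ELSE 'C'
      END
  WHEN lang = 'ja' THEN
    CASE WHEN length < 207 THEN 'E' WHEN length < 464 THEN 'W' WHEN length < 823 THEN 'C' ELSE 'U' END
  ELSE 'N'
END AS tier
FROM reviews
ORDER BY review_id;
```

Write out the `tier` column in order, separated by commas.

review_id=2: lang='fr' → inner[stars < 2] → P
review_id=3: lang='ja' → inner[ELSE] → U
review_id=4: lang='pt' → outer ELSE → N
review_id=5: lang='pt' → outer ELSE → N
review_id=6: lang='en' → outer ELSE → N
review_id=7: lang='en' → outer ELSE → N
review_id=8: lang='de' → outer ELSE → N
review_id=9: lang='ja' → inner[ELSE] → U
review_id=10: lang='ja' → inner[length < 464] → W
review_id=11: lang='fr' → inner[ELSE] → C

P, U, N, N, N, N, N, U, W, C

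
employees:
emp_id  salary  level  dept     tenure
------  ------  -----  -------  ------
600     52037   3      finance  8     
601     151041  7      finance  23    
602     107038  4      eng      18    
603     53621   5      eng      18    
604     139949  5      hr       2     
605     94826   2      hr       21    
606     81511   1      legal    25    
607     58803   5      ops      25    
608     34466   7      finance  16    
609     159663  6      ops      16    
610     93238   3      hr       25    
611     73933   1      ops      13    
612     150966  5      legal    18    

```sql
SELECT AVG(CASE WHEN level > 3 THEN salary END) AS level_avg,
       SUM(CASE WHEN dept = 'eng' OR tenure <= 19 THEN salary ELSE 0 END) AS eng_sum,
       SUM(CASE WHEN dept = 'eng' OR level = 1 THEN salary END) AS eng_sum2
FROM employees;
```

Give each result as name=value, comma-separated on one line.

[level_avg: level > 3]
emp_id=600: ✗
emp_id=601: ✓ → 151041
emp_id=602: ✓ → 107038
emp_id=603: ✓ → 53621
emp_id=604: ✓ → 139949
emp_id=605: ✗
emp_id=606: ✗
emp_id=607: ✓ → 58803
emp_id=608: ✓ → 34466
emp_id=609: ✓ → 159663
emp_id=610: ✗
emp_id=611: ✗
emp_id=612: ✓ → 150966
level_avg = (151041 + 107038 + 53621 + 139949 + 58803 + 34466 + 159663 + 150966) / 8 = 106943.375
—
[eng_sum: dept = 'eng' OR tenure <= 19]
emp_id=600: ✓ → 52037
emp_id=601: ✗
emp_id=602: ✓ → 107038
emp_id=603: ✓ → 53621
emp_id=604: ✓ → 139949
emp_id=605: ✗
emp_id=606: ✗
emp_id=607: ✗
emp_id=608: ✓ → 34466
emp_id=609: ✓ → 159663
emp_id=610: ✗
emp_id=611: ✓ → 73933
emp_id=612: ✓ → 150966
eng_sum = 52037 + 107038 + 53621 + 139949 + 34466 + 159663 + 73933 + 150966 = 771673
—
[eng_sum2: dept = 'eng' OR level = 1]
emp_id=600: ✗
emp_id=601: ✗
emp_id=602: ✓ → 107038
emp_id=603: ✓ → 53621
emp_id=604: ✗
emp_id=605: ✗
emp_id=606: ✓ → 81511
emp_id=607: ✗
emp_id=608: ✗
emp_id=609: ✗
emp_id=610: ✗
emp_id=611: ✓ → 73933
emp_id=612: ✗
eng_sum2 = 107038 + 53621 + 81511 + 73933 = 316103

level_avg=106943.375, eng_sum=771673, eng_sum2=316103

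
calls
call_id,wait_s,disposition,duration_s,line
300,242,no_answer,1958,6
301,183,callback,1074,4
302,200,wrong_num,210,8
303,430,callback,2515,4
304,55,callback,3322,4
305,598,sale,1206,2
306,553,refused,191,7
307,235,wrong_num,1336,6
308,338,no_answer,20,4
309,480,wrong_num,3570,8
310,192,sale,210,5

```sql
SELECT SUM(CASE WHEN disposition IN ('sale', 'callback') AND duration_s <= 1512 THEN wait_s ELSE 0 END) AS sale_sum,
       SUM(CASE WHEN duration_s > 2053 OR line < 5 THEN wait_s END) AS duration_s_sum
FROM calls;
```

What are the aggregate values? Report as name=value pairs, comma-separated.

sale_sum=973, duration_s_sum=2084

[sale_sum: disposition IN ('sale', 'callback') AND duration_s <= 1512]
call_id=300: ✗
call_id=301: ✓ → 183
call_id=302: ✗
call_id=303: ✗
call_id=304: ✗
call_id=305: ✓ → 598
call_id=306: ✗
call_id=307: ✗
call_id=308: ✗
call_id=309: ✗
call_id=310: ✓ → 192
sale_sum = 183 + 598 + 192 = 973
—
[duration_s_sum: duration_s > 2053 OR line < 5]
call_id=300: ✗
call_id=301: ✓ → 183
call_id=302: ✗
call_id=303: ✓ → 430
call_id=304: ✓ → 55
call_id=305: ✓ → 598
call_id=306: ✗
call_id=307: ✗
call_id=308: ✓ → 338
call_id=309: ✓ → 480
call_id=310: ✗
duration_s_sum = 183 + 430 + 55 + 598 + 338 + 480 = 2084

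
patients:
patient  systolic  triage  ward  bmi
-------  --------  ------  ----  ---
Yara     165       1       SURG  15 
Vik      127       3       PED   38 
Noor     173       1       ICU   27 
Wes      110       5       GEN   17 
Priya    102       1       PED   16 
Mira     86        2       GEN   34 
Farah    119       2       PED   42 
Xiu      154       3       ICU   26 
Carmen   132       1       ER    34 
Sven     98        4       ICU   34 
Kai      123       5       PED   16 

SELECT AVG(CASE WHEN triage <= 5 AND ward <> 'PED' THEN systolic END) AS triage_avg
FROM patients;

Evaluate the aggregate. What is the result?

131.1428571429

patient=Yara: ✓ → 165
patient=Vik: ✗
patient=Noor: ✓ → 173
patient=Wes: ✓ → 110
patient=Priya: ✗
patient=Mira: ✓ → 86
patient=Farah: ✗
patient=Xiu: ✓ → 154
patient=Carmen: ✓ → 132
patient=Sven: ✓ → 98
patient=Kai: ✗
triage_avg = (165 + 173 + 110 + 86 + 154 + 132 + 98) / 7 = 131.1428571429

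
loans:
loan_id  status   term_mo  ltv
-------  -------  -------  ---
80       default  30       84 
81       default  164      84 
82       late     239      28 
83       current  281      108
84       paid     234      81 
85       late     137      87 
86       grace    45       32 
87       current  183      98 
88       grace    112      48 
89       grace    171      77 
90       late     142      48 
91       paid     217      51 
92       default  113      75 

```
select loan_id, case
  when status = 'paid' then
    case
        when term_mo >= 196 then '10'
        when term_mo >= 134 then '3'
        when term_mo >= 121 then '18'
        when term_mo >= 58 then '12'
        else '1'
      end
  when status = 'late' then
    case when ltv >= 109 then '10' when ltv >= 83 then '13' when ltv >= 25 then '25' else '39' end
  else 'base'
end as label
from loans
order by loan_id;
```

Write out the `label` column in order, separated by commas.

base, base, 25, base, 10, 13, base, base, base, base, 25, 10, base

loan_id=80: status='default' → outer ELSE → base
loan_id=81: status='default' → outer ELSE → base
loan_id=82: status='late' → inner[ltv >= 25] → 25
loan_id=83: status='current' → outer ELSE → base
loan_id=84: status='paid' → inner[term_mo >= 196] → 10
loan_id=85: status='late' → inner[ltv >= 83] → 13
loan_id=86: status='grace' → outer ELSE → base
loan_id=87: status='current' → outer ELSE → base
loan_id=88: status='grace' → outer ELSE → base
loan_id=89: status='grace' → outer ELSE → base
loan_id=90: status='late' → inner[ltv >= 25] → 25
loan_id=91: status='paid' → inner[term_mo >= 196] → 10
loan_id=92: status='default' → outer ELSE → base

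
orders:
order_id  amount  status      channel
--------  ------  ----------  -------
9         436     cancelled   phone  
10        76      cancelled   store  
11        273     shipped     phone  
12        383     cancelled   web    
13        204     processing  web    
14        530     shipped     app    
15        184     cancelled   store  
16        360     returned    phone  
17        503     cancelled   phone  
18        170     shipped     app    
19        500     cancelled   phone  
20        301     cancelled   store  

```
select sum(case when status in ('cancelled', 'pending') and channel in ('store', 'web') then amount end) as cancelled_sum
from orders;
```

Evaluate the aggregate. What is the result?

order_id=9: ✗
order_id=10: ✓ → 76
order_id=11: ✗
order_id=12: ✓ → 383
order_id=13: ✗
order_id=14: ✗
order_id=15: ✓ → 184
order_id=16: ✗
order_id=17: ✗
order_id=18: ✗
order_id=19: ✗
order_id=20: ✓ → 301
cancelled_sum = 76 + 383 + 184 + 301 = 944

944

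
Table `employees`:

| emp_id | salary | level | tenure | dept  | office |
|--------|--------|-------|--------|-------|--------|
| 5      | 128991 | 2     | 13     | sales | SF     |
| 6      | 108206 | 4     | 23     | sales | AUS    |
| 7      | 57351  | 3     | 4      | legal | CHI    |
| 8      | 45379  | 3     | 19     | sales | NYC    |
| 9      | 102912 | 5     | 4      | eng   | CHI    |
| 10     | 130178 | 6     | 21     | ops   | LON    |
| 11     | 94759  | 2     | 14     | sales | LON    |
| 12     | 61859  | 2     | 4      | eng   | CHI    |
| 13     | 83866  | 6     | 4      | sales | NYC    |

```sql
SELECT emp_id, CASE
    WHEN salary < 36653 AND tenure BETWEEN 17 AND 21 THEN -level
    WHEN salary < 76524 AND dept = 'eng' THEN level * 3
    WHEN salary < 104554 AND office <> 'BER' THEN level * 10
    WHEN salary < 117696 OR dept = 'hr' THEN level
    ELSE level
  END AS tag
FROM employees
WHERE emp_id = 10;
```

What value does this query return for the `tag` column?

emp_id = 10: salary=130178, level=6, tenure=21, dept=ops, office=LON.
salary < 36653 AND tenure BETWEEN 17 AND 21 → false
salary < 76524 AND dept = 'eng' → false
salary < 104554 AND office <> 'BER' → false
salary < 117696 OR dept = 'hr' → false
No prior WHEN matched → ELSE → 6

6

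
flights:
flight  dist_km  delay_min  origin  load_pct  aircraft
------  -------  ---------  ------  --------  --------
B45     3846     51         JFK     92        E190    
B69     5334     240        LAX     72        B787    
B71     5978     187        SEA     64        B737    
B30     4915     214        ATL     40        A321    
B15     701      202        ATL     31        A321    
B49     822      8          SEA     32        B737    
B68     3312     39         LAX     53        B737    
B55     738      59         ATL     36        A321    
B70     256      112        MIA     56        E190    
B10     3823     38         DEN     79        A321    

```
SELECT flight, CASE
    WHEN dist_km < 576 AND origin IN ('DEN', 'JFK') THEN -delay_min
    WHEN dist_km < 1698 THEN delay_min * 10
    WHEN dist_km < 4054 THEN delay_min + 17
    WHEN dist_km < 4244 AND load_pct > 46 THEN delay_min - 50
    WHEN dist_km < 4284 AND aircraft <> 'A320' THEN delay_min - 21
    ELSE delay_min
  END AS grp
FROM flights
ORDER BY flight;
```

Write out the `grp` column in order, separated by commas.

55, 2020, 214, 68, 80, 590, 56, 240, 1120, 187

flight=B10: dist_km < 4054 → 55
flight=B15: dist_km < 1698 → 2020
flight=B30: ELSE → 214
flight=B45: dist_km < 4054 → 68
flight=B49: dist_km < 1698 → 80
flight=B55: dist_km < 1698 → 590
flight=B68: dist_km < 4054 → 56
flight=B69: ELSE → 240
flight=B70: dist_km < 1698 → 1120
flight=B71: ELSE → 187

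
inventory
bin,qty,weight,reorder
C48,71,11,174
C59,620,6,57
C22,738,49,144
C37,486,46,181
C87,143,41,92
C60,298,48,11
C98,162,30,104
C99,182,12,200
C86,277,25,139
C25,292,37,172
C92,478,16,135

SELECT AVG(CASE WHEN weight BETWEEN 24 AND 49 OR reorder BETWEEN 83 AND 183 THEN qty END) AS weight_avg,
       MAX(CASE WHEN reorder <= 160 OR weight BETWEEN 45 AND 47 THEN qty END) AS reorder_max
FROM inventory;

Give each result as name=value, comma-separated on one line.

weight_avg=327.2222222222, reorder_max=738

[weight_avg: weight BETWEEN 24 AND 49 OR reorder BETWEEN 83 AND 183]
bin=C48: ✓ → 71
bin=C59: ✗
bin=C22: ✓ → 738
bin=C37: ✓ → 486
bin=C87: ✓ → 143
bin=C60: ✓ → 298
bin=C98: ✓ → 162
bin=C99: ✗
bin=C86: ✓ → 277
bin=C25: ✓ → 292
bin=C92: ✓ → 478
weight_avg = (71 + 738 + 486 + 143 + 298 + 162 + 277 + 292 + 478) / 9 = 327.2222222222
—
[reorder_max: reorder <= 160 OR weight BETWEEN 45 AND 47]
bin=C48: ✗
bin=C59: ✓ → 620
bin=C22: ✓ → 738
bin=C37: ✓ → 486
bin=C87: ✓ → 143
bin=C60: ✓ → 298
bin=C98: ✓ → 162
bin=C99: ✗
bin=C86: ✓ → 277
bin=C25: ✗
bin=C92: ✓ → 478
reorder_max = MAX(620, 738, 486, 143, 298, 162, 277, 478) = 738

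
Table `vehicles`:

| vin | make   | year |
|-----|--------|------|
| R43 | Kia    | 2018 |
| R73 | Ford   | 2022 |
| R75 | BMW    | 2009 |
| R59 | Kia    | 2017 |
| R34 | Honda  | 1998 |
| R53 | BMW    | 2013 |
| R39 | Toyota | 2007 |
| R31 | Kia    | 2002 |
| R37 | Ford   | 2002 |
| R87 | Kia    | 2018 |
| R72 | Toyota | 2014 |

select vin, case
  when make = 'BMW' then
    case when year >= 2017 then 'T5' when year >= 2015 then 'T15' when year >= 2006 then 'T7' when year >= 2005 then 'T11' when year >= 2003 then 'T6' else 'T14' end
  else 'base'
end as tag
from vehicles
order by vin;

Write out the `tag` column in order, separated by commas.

vin=R31: make='Kia' → outer ELSE → base
vin=R34: make='Honda' → outer ELSE → base
vin=R37: make='Ford' → outer ELSE → base
vin=R39: make='Toyota' → outer ELSE → base
vin=R43: make='Kia' → outer ELSE → base
vin=R53: make='BMW' → inner[year >= 2006] → T7
vin=R59: make='Kia' → outer ELSE → base
vin=R72: make='Toyota' → outer ELSE → base
vin=R73: make='Ford' → outer ELSE → base
vin=R75: make='BMW' → inner[year >= 2006] → T7
vin=R87: make='Kia' → outer ELSE → base

base, base, base, base, base, T7, base, base, base, T7, base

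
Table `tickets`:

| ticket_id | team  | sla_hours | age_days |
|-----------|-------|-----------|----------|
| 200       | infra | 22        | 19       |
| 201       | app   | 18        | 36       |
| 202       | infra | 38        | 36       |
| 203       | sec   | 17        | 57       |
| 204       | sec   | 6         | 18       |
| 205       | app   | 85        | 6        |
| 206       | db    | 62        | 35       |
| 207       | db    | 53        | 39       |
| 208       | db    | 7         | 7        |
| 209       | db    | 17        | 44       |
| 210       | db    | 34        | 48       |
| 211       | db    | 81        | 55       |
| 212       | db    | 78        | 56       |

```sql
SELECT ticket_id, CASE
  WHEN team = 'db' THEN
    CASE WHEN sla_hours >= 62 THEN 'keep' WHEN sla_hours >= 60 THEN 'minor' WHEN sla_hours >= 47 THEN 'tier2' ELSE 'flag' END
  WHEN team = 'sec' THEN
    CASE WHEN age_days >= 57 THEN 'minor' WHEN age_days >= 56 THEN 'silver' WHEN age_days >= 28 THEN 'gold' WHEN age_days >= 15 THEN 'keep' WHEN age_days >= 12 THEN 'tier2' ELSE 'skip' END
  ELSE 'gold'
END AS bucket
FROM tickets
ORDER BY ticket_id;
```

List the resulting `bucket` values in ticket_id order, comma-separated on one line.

ticket_id=200: team='infra' → outer ELSE → gold
ticket_id=201: team='app' → outer ELSE → gold
ticket_id=202: team='infra' → outer ELSE → gold
ticket_id=203: team='sec' → inner[age_days >= 57] → minor
ticket_id=204: team='sec' → inner[age_days >= 15] → keep
ticket_id=205: team='app' → outer ELSE → gold
ticket_id=206: team='db' → inner[sla_hours >= 62] → keep
ticket_id=207: team='db' → inner[sla_hours >= 47] → tier2
ticket_id=208: team='db' → inner[ELSE] → flag
ticket_id=209: team='db' → inner[ELSE] → flag
ticket_id=210: team='db' → inner[ELSE] → flag
ticket_id=211: team='db' → inner[sla_hours >= 62] → keep
ticket_id=212: team='db' → inner[sla_hours >= 62] → keep

gold, gold, gold, minor, keep, gold, keep, tier2, flag, flag, flag, keep, keep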